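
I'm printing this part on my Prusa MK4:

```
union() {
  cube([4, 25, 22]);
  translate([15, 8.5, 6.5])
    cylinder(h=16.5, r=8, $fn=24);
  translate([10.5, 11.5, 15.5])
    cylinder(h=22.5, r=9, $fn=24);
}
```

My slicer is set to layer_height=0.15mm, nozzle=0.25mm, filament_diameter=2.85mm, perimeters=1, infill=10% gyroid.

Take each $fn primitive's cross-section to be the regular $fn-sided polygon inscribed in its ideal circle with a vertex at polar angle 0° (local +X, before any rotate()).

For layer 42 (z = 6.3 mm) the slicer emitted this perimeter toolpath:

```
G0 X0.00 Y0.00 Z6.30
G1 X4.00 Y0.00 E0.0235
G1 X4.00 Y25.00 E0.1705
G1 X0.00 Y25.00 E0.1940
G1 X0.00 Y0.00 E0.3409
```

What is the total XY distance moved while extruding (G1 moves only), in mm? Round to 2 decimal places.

Sum the Euclidean lengths of each G1 segment: total = 58.00 mm.

58.00 mm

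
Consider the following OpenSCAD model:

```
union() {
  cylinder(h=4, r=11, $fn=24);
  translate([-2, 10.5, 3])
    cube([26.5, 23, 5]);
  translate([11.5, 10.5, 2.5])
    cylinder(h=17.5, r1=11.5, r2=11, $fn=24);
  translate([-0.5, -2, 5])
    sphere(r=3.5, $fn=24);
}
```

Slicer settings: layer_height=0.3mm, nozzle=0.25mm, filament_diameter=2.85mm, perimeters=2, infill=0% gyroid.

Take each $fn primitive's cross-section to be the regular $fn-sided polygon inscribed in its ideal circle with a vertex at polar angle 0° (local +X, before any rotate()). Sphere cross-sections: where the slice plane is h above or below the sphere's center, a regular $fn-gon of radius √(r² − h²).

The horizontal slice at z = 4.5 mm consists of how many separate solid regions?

2

At z = 4.5 mm: the cylinder is absent (z outside [0, 4]); the 26.5×23 cube at (-2, 10.5) contributes its full rectangle; the cone at (11.5, 10.5) contributes a regular 24-gon of circumradius 11.443 (interpolated between r1=11.5 and r2=11 at t=0.114); the r=3.5 sphere at (-0.5, -2) contributes a regular 24-gon of circumradius √(3.5²−0.5²) = 3.464; Taking the union: the regions partially overlap (shared area 203.34 mm²), so overlapping operands fuse into one piece — 2 connected regions. The result has 2 disconnected regions.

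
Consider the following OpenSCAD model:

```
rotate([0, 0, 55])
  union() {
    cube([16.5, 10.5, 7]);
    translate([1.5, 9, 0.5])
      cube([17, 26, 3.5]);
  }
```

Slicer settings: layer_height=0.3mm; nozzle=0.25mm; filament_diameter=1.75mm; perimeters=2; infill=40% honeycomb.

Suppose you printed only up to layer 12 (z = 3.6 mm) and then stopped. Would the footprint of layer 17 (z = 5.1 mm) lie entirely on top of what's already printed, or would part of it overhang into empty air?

entirely on top

Compare the two slices. At z = 3.6: the cube is present — its section is the full 16.5×10.5 rectangle (area 173.25 mm²); the 17×26 cube at (1.5, 9) contributes its full rectangle (area 442.00 mm²); Taking the union: the regions partially overlap — summed areas 615.25 mm² minus the doubly-counted overlap 22.50 mm² gives 592.75 mm² — area = 592.75 mm²; (whole slice rotated 55° about Z — lengths, areas and connectivity unchanged). At z = 5.1: the 16.5×10.5 cube contributes its full rectangle (area 173.25 mm²); the cube at (1.5, 9) does not reach this height (z outside [0.5, 4]); Combining (union): only the 16.5×10.5 cube is present, so the union is just that shape — area = 173.25 mm²; (whole slice rotated 55° about Z — lengths, areas and connectivity unchanged). Checking containment: the cross-section at z = 5.1 is a subset of the cross-section at z = 3.6.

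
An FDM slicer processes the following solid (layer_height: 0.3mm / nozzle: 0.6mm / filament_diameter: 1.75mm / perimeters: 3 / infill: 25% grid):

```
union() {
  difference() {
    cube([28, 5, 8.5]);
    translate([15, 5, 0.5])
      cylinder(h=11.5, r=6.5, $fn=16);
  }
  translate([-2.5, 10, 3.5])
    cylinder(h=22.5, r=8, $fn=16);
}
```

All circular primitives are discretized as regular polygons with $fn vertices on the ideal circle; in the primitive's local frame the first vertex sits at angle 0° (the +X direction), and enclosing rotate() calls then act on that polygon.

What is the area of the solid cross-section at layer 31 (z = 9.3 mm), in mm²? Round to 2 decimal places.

195.93 mm²

At z = 9.3 mm: the cube is not intersected at this z (z outside [0, 8.5]); the r=6.5 cylinder at (15, 5) gives a regular 16-gon of circumradius 6.5 (constant along its height) (area = (16/2)·6.500²·sin(360°/16) = 129.35 mm²); Taking the first minus the rest: the first operand is absent here, so nothing remains; the r=8 cylinder at (-2.5, 10) gives a regular 16-gon of circumradius 8 (constant along its height) (area = (16/2)·8.000²·sin(360°/16) = 195.93 mm²); Merging all regions: only the r=8 cylinder at (-2.5, 10) is present, so the union is just that shape — area = 195.93 mm². Overall, the cross-section is a single solid region. Net area = 195.93 mm².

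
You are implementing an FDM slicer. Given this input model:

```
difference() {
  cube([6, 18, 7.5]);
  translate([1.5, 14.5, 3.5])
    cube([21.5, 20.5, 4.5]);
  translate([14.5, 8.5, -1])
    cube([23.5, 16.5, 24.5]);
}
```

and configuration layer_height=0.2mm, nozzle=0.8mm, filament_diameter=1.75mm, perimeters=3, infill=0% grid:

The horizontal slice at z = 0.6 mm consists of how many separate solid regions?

1

At z = 0.6 mm: the cube (footprint 6×18) is included at this height; the cube at (1.5, 14.5) does not reach this height (z outside [3.5, 8]); the cube at (14.5, 8.5) (footprint 23.5×16.5) is included at this height; Subtracting the remaining from the first: starting from the 6×18 cube, the 23.5×16.5 cube at (14.5, 8.5) misses the remaining region (no effect) — 1 connected region. The result has 1 disconnected region.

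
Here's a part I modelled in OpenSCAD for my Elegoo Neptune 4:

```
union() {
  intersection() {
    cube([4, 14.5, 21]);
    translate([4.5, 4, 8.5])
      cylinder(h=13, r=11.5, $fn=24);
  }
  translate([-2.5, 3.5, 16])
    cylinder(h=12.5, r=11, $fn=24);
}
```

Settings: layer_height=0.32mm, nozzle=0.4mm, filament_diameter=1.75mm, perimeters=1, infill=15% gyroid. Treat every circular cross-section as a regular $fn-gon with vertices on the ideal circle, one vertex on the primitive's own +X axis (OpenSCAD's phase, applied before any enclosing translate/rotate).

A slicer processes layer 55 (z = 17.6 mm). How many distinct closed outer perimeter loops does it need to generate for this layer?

1

At z = 17.6 mm: the cube is present — its section is the full 4×14.5 rectangle; the cylinder at (4.5, 4): section is a regular 24-gon, circumradius r=11.5; Taking the intersection: the r=11.5 cylinder at (4.5, 4) partially overlaps the 4×14.5 cube; clipping to the common part keeps 58.00 mm² — 1 connected region; the r=11 cylinder at (-2.5, 3.5) gives a regular 24-gon of circumradius 11 (constant along its height); Taking the union: the regions partially overlap (shared area 53.57 mm²), so overlapping operands fuse into one piece — 1 connected region. The result has 1 disconnected region.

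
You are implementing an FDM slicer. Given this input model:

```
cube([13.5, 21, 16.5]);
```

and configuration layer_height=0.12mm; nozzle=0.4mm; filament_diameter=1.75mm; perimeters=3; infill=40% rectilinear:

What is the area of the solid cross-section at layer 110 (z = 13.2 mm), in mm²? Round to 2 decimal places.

283.50 mm²

At z = 13.2 mm: the cube (footprint 13.5×21) is included at this height (area 283.50 mm²). Overall, the cross-section is a single solid region. Net area = 283.50 mm².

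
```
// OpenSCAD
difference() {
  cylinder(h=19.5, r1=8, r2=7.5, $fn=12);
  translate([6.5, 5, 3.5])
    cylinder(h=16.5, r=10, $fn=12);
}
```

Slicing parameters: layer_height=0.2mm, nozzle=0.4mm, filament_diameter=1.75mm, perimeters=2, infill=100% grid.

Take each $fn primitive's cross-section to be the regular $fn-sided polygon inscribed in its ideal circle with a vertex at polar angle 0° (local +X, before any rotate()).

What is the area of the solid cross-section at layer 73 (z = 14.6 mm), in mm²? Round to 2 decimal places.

79.31 mm²

At z = 14.6 mm: the cone contributes a regular 12-gon of circumradius 7.626 (interpolated between r1=8 and r2=7.5 at t=0.749) (area = (12/2)·7.626²·sin(360°/12) = 174.45 mm²); the r=10 cylinder at (6.5, 5) gives a regular 12-gon of circumradius 10 (constant along its height) (area = (12/2)·10.000²·sin(360°/12) = 300.00 mm²); After the difference (first − rest): starting from the cone (174.45 mm²), the r=10 cylinder at (6.5, 5) partially overlaps it — only the 95.14 mm² overlap (of its 300.00 mm²) is removed, clipping the outline — area = 79.31 mm². Overall, the cross-section is a single solid region. Net area = 79.31 mm².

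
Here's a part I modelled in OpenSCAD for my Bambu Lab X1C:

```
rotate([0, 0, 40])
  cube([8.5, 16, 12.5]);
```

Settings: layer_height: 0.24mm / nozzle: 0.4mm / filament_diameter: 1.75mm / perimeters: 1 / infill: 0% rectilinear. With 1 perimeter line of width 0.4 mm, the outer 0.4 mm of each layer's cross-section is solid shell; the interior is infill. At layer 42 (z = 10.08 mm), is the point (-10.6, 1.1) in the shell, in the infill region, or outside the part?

outside

At z = 10.08 mm: the cube (footprint 8.5×16) is included at this height; (whole slice rotated 40° about Z — lengths, areas and connectivity unchanged). Overall, the cross-section is a single solid region. Undo the 40° rotation: the query point maps to (-7.413, 7.656) in the un-rotated model frame. The nearest boundary edge runs (0.00, 16.00)→(0.00, 0.00); distance from the point to it = 7.41 mm. The point is not inside any of the regions above, so it lies outside the cross-section (7.41 mm from the nearest boundary).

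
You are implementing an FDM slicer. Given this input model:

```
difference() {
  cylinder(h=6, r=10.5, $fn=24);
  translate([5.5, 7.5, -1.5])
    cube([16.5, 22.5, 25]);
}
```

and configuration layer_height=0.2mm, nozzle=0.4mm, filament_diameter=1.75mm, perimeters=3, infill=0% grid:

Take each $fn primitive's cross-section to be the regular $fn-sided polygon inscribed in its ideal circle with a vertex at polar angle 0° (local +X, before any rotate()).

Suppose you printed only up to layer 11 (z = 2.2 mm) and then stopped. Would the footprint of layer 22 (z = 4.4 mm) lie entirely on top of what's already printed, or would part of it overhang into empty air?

Compare the two slices. At z = 2.2: the r=10.5 cylinder gives a regular 24-gon of circumradius 10.5 (constant along its height) (area = (24/2)·10.500²·sin(360°/24) = 342.42 mm²); the cube at (5.5, 7.5) is present — its section is the full 16.5×22.5 rectangle (area 371.25 mm²); Subtracting the remaining from the first: starting from the r=10.5 cylinder (342.42 mm²), the 16.5×22.5 cube at (5.5, 7.5) partially overlaps it — only the 1.28 mm² overlap (of its 371.25 mm²) is removed, clipping the outline — area = 341.14 mm². At z = 4.4: the r=10.5 cylinder gives a regular 24-gon of circumradius 10.5 (constant along its height) (area = (24/2)·10.500²·sin(360°/24) = 342.42 mm²); the cube at (5.5, 7.5) (footprint 16.5×22.5) is included at this height (area 371.25 mm²); Taking the first minus the rest: starting from the r=10.5 cylinder (342.42 mm²), the 16.5×22.5 cube at (5.5, 7.5) partially overlaps it — only the 1.28 mm² overlap (of its 371.25 mm²) is removed, clipping the outline — area = 341.14 mm². Checking containment: the cross-section at z = 4.4 is a subset of the cross-section at z = 2.2.

entirely on top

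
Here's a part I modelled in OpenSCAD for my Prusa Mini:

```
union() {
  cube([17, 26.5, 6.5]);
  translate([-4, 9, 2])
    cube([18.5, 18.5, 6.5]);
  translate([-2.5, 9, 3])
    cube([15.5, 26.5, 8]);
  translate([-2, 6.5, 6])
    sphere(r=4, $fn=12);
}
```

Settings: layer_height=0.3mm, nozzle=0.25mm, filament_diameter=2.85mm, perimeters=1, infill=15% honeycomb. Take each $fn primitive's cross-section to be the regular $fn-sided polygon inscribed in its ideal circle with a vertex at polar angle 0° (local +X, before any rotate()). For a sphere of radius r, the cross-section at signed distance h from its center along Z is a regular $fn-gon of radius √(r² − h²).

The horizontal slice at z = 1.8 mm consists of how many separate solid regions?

At z = 1.8 mm: the cube (footprint 17×26.5) is included at this height; the cube at (-4, 9) is not intersected at this z (z outside [2, 8.5]); the cube at (-2.5, 9) is absent (z outside [3, 11]); the sphere at (-2, 6.5) is absent (|z−center|=4.200 > r=4); Taking the union: only the 17×26.5 cube is present, so the union is just that shape — 1 connected region. The result has 1 disconnected region.

1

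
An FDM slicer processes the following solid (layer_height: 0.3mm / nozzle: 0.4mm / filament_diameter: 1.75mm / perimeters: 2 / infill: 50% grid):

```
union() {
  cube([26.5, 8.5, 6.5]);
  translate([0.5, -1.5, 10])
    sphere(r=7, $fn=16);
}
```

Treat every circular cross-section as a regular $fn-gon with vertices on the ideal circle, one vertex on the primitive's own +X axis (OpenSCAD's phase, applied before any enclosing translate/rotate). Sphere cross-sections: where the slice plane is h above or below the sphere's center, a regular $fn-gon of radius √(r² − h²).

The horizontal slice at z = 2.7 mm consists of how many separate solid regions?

At z = 2.7 mm: the 26.5×8.5 cube contributes its full rectangle; the sphere at (0.5, -1.5) does not reach this height (|z−center|=7.300 > r=7); Taking the union: only the 26.5×8.5 cube is present, so the union is just that shape — 1 connected region. The result has 1 disconnected region.

1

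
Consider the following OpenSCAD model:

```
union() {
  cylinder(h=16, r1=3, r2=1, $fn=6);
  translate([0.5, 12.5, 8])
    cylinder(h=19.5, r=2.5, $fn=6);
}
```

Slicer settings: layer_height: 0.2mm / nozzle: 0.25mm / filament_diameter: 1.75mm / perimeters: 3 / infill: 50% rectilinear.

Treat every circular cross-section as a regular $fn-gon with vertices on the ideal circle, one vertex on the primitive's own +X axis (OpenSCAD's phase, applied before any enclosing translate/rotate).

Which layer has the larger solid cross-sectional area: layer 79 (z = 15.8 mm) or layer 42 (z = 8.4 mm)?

layer 42 (z = 8.4 mm)

Layer 79 (z = 15.8): the cone: at t=0.988 of its height the radius interpolates to r₁+(r₂−r₁)t = 1.025, giving a regular 6-gon of that circumradius (area = (6/2)·1.025²·sin(360°/6) = 2.73 mm²); the r=2.5 cylinder at (0.5, 12.5) contributes a regular 6-gon of circumradius 2.5 (area = (6/2)·2.500²·sin(360°/6) = 16.24 mm²); Combining (union): the 2 present regions are separate (no shared area or edge), so areas and boundary lengths simply add and each stays a separate island — area = 18.97 mm². So its area = 18.97 mm². Layer 42 (z = 8.4): the cone contributes a regular 6-gon of circumradius 1.950 (interpolated between r1=3 and r2=1 at t=0.525) (area = (6/2)·1.950²·sin(360°/6) = 9.88 mm²); the cylinder at (0.5, 12.5): section is a regular 6-gon, circumradius r=2.5 (area = (6/2)·2.500²·sin(360°/6) = 16.24 mm²); Taking the union: the 2 present regions are separate (no shared area or edge), so areas and boundary lengths simply add and each stays a separate island — area = 26.12 mm². So its area = 26.12 mm². Layer 42 is larger (26.12 vs 18.97 mm²).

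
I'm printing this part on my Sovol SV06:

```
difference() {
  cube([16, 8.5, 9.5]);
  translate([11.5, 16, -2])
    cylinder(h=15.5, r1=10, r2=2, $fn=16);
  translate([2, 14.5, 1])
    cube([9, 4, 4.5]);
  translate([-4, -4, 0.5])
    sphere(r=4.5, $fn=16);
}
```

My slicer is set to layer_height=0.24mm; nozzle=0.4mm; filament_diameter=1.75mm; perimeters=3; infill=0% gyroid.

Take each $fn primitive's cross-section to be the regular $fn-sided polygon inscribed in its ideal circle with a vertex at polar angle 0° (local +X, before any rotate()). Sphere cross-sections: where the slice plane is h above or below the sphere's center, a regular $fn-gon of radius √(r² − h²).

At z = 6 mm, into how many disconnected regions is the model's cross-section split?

1

At z = 6 mm: the cube is present — its section is the full 16×8.5 rectangle; the cone at (11.5, 16) (r1=10→r2=2) has section circumradius 5.871 here — a regular 16-gon; the cube at (2, 14.5) is absent (z outside [1, 5.5]); the sphere at (-4, -4) is not intersected at this z (|z−center|=5.500 > r=4.5); After the difference (first − rest): starting from the 16×8.5 cube, the cone at (11.5, 16) misses the remaining region (no effect) — 1 connected region. The result has 1 disconnected region.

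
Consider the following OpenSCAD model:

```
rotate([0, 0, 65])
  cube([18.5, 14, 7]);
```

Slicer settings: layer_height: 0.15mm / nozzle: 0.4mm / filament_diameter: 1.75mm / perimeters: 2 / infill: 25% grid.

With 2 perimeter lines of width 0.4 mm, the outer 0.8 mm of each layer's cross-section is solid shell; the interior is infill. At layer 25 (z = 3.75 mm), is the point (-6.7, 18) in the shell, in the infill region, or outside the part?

At z = 3.75 mm: the 18.5×14 cube contributes its full rectangle; (whole slice rotated 65° about Z — lengths, areas and connectivity unchanged). Overall, the cross-section is a single solid region. Undo the 65° rotation: the query point maps to (13.482, 13.679) in the un-rotated model frame. The nearest boundary edge runs (18.50, 14.00)→(0.00, 14.00); distance from the point to it = 0.32 mm. The point is inside the cross-section, 0.32 mm from the nearest boundary — within the 0.8 mm shell band (2 × 0.4).

shell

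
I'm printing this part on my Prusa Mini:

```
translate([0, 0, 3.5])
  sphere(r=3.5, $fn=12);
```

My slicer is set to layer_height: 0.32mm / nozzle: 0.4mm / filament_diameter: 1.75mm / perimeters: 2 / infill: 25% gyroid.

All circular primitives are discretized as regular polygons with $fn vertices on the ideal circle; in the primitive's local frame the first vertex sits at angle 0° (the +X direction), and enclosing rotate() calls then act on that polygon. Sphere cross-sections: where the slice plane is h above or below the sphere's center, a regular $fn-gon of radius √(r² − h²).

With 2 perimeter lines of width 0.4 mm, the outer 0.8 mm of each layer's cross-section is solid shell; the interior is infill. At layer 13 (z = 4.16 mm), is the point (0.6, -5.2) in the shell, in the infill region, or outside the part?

outside

At z = 4.16 mm: the r=3.5 sphere contributes a regular 12-gon of circumradius √(3.5²−0.66²) = 3.437. Overall, the cross-section is a single solid region. The nearest boundary edge runs (-0.00, -3.44)→(1.72, -2.98); distance from the point to it = 1.86 mm. The point is not inside any of the regions above, so it lies outside the cross-section (1.86 mm from the nearest boundary).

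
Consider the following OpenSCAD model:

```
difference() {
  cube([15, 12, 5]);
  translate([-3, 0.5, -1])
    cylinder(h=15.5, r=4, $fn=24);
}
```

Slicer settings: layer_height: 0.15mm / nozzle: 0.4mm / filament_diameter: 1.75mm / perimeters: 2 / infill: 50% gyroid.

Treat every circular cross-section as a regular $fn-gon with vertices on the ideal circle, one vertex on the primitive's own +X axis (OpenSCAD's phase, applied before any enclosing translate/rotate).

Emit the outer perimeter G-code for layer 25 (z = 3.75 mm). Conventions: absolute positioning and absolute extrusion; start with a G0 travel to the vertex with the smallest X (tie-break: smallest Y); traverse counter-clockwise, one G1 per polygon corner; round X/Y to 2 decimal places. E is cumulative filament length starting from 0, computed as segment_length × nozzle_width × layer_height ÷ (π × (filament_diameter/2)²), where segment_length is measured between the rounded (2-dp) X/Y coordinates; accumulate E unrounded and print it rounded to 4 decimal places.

At z = 3.75 mm: the cube is present — its section is the full 15×12 rectangle; the cylinder at (-3, 0.5): section is a regular 24-gon, circumradius r=4; Taking the first minus the rest: starting from the 15×12 cube, the r=4 cylinder at (-3, 0.5) partially overlaps it — only the 2.23 mm² overlap (of its 49.69 mm²) is removed, clipping the outline — 1 connected region. The outline is a single polygon with 8 vertices. Extrusion per mm of travel: 0.4 × 0.15 / (π × 0.875²) = 0.024945. Accumulating E over each segment gives final E = 1.3301.

G0 X0.00 Y3.10 Z3.75
G1 X0.46 Y2.50 E0.0189
G1 X0.86 Y1.54 E0.0448
G1 X1.00 Y0.50 E0.0710
G1 X0.93 Y0.00 E0.0836
G1 X15.00 Y0.00 E0.4346
G1 X15.00 Y12.00 E0.7339
G1 X0.00 Y12.00 E1.1081
G1 X0.00 Y3.10 E1.3301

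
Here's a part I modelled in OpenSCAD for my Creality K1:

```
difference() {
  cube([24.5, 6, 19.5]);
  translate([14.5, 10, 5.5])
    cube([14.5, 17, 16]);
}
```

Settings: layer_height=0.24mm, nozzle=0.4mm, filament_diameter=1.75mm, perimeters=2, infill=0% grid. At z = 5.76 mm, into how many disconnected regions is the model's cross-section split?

1

At z = 5.76 mm: the 24.5×6 cube contributes its full rectangle; the cube at (14.5, 10) is present — its section is the full 14.5×17 rectangle; After the difference (first − rest): starting from the 24.5×6 cube, the 14.5×17 cube at (14.5, 10) misses the remaining region (no effect) — 1 connected region. The result has 1 disconnected region.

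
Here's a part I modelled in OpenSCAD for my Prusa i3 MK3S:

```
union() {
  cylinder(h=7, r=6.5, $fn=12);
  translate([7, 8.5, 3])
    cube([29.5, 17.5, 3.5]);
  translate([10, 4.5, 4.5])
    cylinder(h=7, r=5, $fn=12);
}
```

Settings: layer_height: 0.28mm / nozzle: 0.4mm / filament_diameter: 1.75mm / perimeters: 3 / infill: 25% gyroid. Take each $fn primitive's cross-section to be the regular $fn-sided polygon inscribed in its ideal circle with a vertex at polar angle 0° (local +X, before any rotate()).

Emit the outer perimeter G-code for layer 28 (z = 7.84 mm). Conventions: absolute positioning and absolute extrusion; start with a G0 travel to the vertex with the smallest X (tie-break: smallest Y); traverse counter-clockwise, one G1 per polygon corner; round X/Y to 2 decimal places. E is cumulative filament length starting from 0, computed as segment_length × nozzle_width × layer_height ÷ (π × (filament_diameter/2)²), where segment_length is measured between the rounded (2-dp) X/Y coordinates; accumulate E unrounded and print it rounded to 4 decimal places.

G0 X5.00 Y4.50 Z7.84
G1 X5.67 Y2.00 E0.1205
G1 X7.50 Y0.17 E0.2410
G1 X10.00 Y-0.50 E0.3615
G1 X12.50 Y0.17 E0.4821
G1 X14.33 Y2.00 E0.6026
G1 X15.00 Y4.50 E0.7231
G1 X14.33 Y7.00 E0.8436
G1 X12.50 Y8.83 E0.9641
G1 X10.00 Y9.50 E1.0846
G1 X7.50 Y8.83 E1.2052
G1 X5.67 Y7.00 E1.3257
G1 X5.00 Y4.50 E1.4462

At z = 7.84 mm: the cylinder is not intersected at this z (z outside [0, 7]); the cube at (7, 8.5) does not reach this height (z outside [3, 6.5]); the r=5 cylinder at (10, 4.5) gives a regular 12-gon of circumradius 5 (constant along its height); Combining (union): only the r=5 cylinder at (10, 4.5) is present, so the union is just that shape — 1 connected region. The outline is a single polygon with 12 vertices. Extrusion per mm of travel: 0.4 × 0.28 / (π × 0.875²) = 0.046564. Accumulating E over each segment gives final E = 1.4462.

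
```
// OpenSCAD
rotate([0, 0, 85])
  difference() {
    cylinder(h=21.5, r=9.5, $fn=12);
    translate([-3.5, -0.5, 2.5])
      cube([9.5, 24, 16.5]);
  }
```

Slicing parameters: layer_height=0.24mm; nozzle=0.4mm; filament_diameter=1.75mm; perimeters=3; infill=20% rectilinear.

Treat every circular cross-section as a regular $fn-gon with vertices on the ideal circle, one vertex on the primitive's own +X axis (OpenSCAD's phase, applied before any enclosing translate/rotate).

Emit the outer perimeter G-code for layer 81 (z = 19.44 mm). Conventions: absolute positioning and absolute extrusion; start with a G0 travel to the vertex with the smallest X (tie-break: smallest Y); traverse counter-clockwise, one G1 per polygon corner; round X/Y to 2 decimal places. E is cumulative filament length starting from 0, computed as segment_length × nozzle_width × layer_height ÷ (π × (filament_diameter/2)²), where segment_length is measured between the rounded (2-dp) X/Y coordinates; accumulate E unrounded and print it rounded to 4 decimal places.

G0 X-9.46 Y0.83 Z19.44
G1 X-8.61 Y-4.01 E0.1961
G1 X-5.45 Y-7.78 E0.3925
G1 X-0.83 Y-9.46 E0.5887
G1 X4.01 Y-8.61 E0.7848
G1 X7.78 Y-5.45 E0.9811
G1 X9.46 Y-0.83 E1.1773
G1 X8.61 Y4.01 E1.3735
G1 X5.45 Y7.78 E1.5698
G1 X0.83 Y9.46 E1.7660
G1 X-4.01 Y8.61 E1.9622
G1 X-7.78 Y5.45 E2.1585
G1 X-9.46 Y0.83 E2.3547

At z = 19.44 mm: the cylinder: section is a regular 12-gon, circumradius r=9.5; the cube at (-3.5, -0.5) does not reach this height (z outside [2.5, 19]); After the difference (first − rest): none of the subtracted shapes is present at this height, so the r=9.5 cylinder is unchanged — 1 connected region; (rotated 85° about Z; rotation is an isometry so areas/perimeters/island counts are preserved). The outline is a single polygon with 12 vertices. Extrusion per mm of travel: 0.4 × 0.24 / (π × 0.875²) = 0.039912. Accumulating E over each segment gives final E = 2.3547.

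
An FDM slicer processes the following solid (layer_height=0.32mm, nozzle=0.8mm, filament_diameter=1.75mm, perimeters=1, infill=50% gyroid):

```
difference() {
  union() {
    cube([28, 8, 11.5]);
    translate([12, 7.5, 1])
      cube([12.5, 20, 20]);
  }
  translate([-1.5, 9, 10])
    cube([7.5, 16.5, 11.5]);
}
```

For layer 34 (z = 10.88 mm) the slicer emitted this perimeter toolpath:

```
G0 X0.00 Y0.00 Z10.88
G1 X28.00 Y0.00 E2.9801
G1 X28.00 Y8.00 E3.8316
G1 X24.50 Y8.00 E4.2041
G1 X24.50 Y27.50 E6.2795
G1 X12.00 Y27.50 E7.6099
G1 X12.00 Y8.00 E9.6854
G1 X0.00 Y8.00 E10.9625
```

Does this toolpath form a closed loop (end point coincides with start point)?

Start point (G0): (0.00, 0.00). End point (last G1): the path does not return to the start — open.

no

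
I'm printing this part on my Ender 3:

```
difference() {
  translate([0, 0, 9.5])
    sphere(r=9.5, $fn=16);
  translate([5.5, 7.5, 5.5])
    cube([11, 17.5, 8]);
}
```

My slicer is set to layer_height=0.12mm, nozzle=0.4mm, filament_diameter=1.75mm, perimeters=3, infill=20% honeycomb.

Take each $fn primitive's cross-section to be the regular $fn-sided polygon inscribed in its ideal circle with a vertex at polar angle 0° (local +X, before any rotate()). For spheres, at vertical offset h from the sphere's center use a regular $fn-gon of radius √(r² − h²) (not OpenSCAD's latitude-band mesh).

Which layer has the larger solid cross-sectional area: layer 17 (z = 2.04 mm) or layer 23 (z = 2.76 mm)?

layer 23 (z = 2.76 mm)

Layer 17 (z = 2.04): the r=9.5 sphere contributes a regular 16-gon of circumradius √(9.5²−7.46²) = 5.882 (area = (16/2)·5.882²·sin(360°/16) = 105.92 mm²); the cube at (5.5, 7.5) does not reach this height (z outside [5.5, 13.5]); After the difference (first − rest): none of the subtracted shapes is present at this height, so the r=9.5 sphere is unchanged — area = 105.92 mm². So its area = 105.92 mm². Layer 23 (z = 2.76): the sphere: section is a regular 16-gon, circumradius = √(r²−h²) = √(9.5²−6.74²) = 6.695 (area = (16/2)·6.695²·sin(360°/16) = 137.22 mm²); the cube at (5.5, 7.5) does not reach this height (z outside [5.5, 13.5]); After the difference (first − rest): none of the subtracted shapes is present at this height, so the r=9.5 sphere is unchanged — area = 137.22 mm². So its area = 137.22 mm². Layer 23 is larger (137.22 vs 105.92 mm²).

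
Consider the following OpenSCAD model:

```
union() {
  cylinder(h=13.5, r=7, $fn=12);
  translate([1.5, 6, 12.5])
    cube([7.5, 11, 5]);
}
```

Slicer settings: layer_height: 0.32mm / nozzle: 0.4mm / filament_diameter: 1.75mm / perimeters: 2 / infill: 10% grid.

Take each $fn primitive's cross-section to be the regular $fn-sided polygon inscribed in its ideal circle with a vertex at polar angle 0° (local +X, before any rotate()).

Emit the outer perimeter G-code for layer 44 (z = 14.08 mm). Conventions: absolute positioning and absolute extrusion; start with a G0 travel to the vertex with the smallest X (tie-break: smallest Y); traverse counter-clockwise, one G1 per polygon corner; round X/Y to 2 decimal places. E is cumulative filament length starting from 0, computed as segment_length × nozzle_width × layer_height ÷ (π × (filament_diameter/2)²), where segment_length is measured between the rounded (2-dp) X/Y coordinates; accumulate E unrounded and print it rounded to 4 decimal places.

At z = 14.08 mm: the cylinder does not reach this height (z outside [0, 13.5]); the cube at (1.5, 6) (footprint 7.5×11) is included at this height; Taking the union: only the 7.5×11 cube at (1.5, 6) is present, so the union is just that shape — 1 connected region. The outline is a single polygon with 4 vertices. Extrusion per mm of travel: 0.4 × 0.32 / (π × 0.875²) = 0.053216. Accumulating E over each segment gives final E = 1.9690.

G0 X1.50 Y6.00 Z14.08
G1 X9.00 Y6.00 E0.3991
G1 X9.00 Y17.00 E0.9845
G1 X1.50 Y17.00 E1.3836
G1 X1.50 Y6.00 E1.9690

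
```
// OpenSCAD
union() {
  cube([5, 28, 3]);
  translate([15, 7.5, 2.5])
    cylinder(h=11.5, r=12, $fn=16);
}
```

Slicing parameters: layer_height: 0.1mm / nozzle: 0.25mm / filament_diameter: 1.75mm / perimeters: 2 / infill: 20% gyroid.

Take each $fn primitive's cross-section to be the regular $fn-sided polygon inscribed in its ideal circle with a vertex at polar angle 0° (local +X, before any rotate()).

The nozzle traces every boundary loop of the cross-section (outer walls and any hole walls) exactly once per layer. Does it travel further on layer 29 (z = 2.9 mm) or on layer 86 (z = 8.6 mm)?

Layer 29 (z = 2.9): the cube is present — its section is the full 5×28 rectangle (perimeter 66.00 mm); the cylinder at (15, 7.5): section is a regular 16-gon, circumradius r=12 (perimeter = 2·16·12.000·sin(180°/16) = 74.91 mm); Combining (union): the regions partially overlap (shared area 15.94 mm²), so the edge portions inside another operand are dropped and the merged outline is re-measured after clipping — boundary = 115.20 mm. So its perimeter = 115.20 mm. Layer 86 (z = 8.6): the cube is not intersected at this z (z outside [0, 3]); the cylinder at (15, 7.5): section is a regular 16-gon, circumradius r=12 (perimeter = 2·16·12.000·sin(180°/16) = 74.91 mm); Merging all regions: only the r=12 cylinder at (15, 7.5) is present, so the union is just that shape — boundary = 74.91 mm. So its perimeter = 74.91 mm. Layer 29 is larger (115.20 vs 74.91 mm).

layer 29 (z = 2.9 mm)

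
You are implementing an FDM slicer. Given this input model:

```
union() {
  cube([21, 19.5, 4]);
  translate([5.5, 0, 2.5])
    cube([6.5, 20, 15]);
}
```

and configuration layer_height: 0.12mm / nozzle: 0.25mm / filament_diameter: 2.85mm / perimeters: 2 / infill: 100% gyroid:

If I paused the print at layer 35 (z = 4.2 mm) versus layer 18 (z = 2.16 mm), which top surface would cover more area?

layer 18 (z = 2.16 mm)

Layer 35 (z = 4.2): the cube is not intersected at this z (z outside [0, 4]); the 6.5×20 cube at (5.5, 0) contributes its full rectangle (area 130.00 mm²); Taking the union: only the 6.5×20 cube at (5.5, 0) is present, so the union is just that shape — area = 130.00 mm². So its area = 130.00 mm². Layer 18 (z = 2.16): the 21×19.5 cube contributes its full rectangle (area 409.50 mm²); the cube at (5.5, 0) is not intersected at this z (z outside [2.5, 17.5]); Taking the union: only the 21×19.5 cube is present, so the union is just that shape — area = 409.50 mm². So its area = 409.50 mm². Layer 18 is larger (409.50 vs 130.00 mm²).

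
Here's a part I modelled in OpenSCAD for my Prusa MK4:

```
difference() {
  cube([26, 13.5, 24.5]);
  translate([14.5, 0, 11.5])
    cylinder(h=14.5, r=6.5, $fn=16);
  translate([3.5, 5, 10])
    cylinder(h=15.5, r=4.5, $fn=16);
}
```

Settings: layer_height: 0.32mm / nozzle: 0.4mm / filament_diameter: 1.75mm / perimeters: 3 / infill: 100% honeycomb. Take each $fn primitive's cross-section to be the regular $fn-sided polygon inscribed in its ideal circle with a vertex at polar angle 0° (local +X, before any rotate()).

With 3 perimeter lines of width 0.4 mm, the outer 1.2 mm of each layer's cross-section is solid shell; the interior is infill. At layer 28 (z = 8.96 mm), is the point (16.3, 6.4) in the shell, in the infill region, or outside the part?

At z = 8.96 mm: the cube is present — its section is the full 26×13.5 rectangle; the cylinder at (14.5, 0) is not intersected at this z (z outside [11.5, 26]); the cylinder at (3.5, 5) is absent (z outside [10, 25.5]); After the difference (first − rest): none of the subtracted shapes is present at this height, so the 26×13.5 cube is unchanged — 1 connected region. Overall, the cross-section is a single solid region. The nearest boundary edge runs (0.00, 0.00)→(26.00, 0.00); distance from the point to it = 6.40 mm. The point is inside the cross-section and 6.40 mm from the nearest boundary — more than the 1.2 mm shell width (3 × 0.4), so it's in the infill interior.

infill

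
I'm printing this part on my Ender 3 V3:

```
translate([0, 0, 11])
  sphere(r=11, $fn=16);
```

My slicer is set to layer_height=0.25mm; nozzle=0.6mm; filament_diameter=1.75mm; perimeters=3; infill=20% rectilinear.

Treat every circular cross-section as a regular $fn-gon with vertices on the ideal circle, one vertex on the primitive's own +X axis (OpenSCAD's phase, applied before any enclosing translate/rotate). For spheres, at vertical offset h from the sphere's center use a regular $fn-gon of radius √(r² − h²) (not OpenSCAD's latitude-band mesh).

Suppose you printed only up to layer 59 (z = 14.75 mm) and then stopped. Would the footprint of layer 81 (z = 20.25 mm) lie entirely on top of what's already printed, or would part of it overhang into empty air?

entirely on top

Compare the two slices. At z = 14.75: the r=11 sphere contributes a regular 16-gon of circumradius √(11²−3.75²) = 10.341 (area = (16/2)·10.341²·sin(360°/16) = 327.39 mm²). At z = 20.25: the sphere: section is a regular 16-gon, circumradius = √(r²−h²) = √(11²−9.25²) = 5.953 (area = (16/2)·5.953²·sin(360°/16) = 108.49 mm²). Checking containment: the cross-section at z = 20.25 is a subset of the cross-section at z = 14.75.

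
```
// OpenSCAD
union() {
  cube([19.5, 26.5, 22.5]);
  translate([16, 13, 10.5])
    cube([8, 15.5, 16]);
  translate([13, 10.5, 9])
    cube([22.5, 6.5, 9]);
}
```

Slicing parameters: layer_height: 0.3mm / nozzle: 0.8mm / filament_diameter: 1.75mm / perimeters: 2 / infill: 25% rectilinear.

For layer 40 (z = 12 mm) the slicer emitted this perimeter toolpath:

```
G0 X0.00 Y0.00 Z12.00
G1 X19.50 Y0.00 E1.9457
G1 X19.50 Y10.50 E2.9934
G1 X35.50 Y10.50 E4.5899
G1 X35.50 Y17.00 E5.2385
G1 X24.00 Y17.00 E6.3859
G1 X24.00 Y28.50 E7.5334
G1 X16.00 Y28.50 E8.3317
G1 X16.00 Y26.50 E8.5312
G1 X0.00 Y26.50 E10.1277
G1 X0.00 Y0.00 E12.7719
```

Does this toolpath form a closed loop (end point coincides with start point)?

yes

Start point (G0): (0.00, 0.00). End point (last G1): the path returns to the start — closed.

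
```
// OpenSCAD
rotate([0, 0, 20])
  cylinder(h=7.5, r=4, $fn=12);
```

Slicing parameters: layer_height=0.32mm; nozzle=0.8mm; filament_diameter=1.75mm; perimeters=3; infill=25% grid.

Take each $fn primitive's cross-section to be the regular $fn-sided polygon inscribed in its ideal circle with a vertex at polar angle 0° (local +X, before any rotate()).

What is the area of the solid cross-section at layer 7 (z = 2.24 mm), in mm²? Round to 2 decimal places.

48.00 mm²

At z = 2.24 mm: the r=4 cylinder gives a regular 12-gon of circumradius 4 (constant along its height) (area = (12/2)·4.000²·sin(360°/12) = 48.00 mm²); (whole slice rotated 20° about Z — lengths, areas and connectivity unchanged). Overall, the cross-section is a single solid region. Net area = 48.00 mm².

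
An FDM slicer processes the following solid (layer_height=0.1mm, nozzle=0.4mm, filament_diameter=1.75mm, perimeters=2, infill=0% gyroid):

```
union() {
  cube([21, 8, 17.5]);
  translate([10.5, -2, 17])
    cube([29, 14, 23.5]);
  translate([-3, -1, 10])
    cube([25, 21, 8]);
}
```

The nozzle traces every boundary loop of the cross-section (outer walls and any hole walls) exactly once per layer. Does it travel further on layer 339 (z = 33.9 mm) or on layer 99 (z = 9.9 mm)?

layer 339 (z = 33.9 mm)

Layer 339 (z = 33.9): the cube is not intersected at this z (z outside [0, 17.5]); the 29×14 cube at (10.5, -2) contributes its full rectangle (perimeter 86.00 mm); the cube at (-3, -1) is absent (z outside [10, 18]); Taking the union: only the 29×14 cube at (10.5, -2) is present, so the union is just that shape — boundary = 86.00 mm. So its perimeter = 86.00 mm. Layer 99 (z = 9.9): the cube is present — its section is the full 21×8 rectangle (perimeter 58.00 mm); the cube at (10.5, -2) is not intersected at this z (z outside [17, 40.5]); the cube at (-3, -1) does not reach this height (z outside [10, 18]); Combining (union): only the 21×8 cube is present, so the union is just that shape — boundary = 58.00 mm. So its perimeter = 58.00 mm. Layer 339 is larger (86.00 vs 58.00 mm).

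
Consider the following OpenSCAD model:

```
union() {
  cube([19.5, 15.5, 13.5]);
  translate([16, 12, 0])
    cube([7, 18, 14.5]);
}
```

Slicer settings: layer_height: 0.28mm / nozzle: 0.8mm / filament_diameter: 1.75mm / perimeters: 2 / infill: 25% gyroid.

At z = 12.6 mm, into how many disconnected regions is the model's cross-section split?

At z = 12.6 mm: the cube is present — its section is the full 19.5×15.5 rectangle; the 7×18 cube at (16, 12) contributes its full rectangle; Combining (union): the regions partially overlap (shared area 12.25 mm²), so overlapping operands fuse into one piece — 1 connected region. The result has 1 disconnected region.

1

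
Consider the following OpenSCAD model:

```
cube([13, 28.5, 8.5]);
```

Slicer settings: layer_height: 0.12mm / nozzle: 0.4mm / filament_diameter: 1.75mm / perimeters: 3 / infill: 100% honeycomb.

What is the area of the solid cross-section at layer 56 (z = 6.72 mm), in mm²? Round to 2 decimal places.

At z = 6.72 mm: the 13×28.5 cube contributes its full rectangle (area 370.50 mm²). Overall, the cross-section is a single solid region. Net area = 370.50 mm².

370.50 mm²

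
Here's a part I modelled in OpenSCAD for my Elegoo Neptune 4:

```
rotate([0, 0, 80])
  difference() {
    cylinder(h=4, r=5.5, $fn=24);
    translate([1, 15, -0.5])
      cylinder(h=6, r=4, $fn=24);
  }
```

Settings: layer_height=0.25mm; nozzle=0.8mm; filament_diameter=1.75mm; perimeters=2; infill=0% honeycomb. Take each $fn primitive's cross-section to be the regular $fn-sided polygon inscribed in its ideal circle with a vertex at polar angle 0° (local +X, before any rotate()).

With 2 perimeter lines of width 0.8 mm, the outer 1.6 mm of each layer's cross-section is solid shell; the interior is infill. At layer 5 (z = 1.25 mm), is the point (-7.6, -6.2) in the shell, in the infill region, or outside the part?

outside

At z = 1.25 mm: the cylinder: section is a regular 24-gon, circumradius r=5.5; the r=4 cylinder at (1, 15) contributes a regular 24-gon of circumradius 4; After the difference (first − rest): starting from the r=5.5 cylinder, the r=4 cylinder at (1, 15) misses the remaining region (no effect) — 1 connected region; (rotated 80° about Z; rotation is an isometry so areas/perimeters/island counts are preserved). Overall, the cross-section is a single solid region. Undo the 80° rotation: the query point maps to (-7.426, 6.408) in the un-rotated model frame. The nearest boundary edge runs (-4.76, 2.75)→(-3.89, 3.89); distance from the point to it = 4.34 mm. The point is not inside any of the regions above, so it lies outside the cross-section (4.34 mm from the nearest boundary).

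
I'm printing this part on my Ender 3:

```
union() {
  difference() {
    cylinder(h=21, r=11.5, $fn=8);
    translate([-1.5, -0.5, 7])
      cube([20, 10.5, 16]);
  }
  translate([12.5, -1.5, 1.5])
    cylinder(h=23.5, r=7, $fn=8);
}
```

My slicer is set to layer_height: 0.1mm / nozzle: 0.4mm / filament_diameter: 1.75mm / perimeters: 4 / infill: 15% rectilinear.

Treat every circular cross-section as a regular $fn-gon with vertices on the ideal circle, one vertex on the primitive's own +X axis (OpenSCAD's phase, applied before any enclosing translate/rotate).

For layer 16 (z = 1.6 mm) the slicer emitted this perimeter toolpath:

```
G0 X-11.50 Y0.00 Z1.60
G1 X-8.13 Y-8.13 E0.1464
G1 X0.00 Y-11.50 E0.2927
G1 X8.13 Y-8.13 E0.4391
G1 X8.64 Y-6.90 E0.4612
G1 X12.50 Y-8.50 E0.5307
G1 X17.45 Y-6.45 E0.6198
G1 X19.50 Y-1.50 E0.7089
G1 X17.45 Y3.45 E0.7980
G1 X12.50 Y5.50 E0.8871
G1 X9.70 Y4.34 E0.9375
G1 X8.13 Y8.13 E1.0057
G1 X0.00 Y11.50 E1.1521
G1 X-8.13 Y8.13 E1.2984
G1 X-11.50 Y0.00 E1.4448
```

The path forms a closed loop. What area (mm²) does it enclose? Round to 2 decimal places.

Apply the shoelace formula to the sequence of (X, Y) vertices; enclosed area = 473.00 mm².

473.00 mm²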